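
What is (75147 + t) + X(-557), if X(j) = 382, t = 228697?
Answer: 304226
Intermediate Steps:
(75147 + t) + X(-557) = (75147 + 228697) + 382 = 303844 + 382 = 304226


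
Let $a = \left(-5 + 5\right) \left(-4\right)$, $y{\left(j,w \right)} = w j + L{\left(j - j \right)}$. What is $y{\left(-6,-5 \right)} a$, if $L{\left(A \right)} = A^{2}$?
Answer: $0$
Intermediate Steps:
$y{\left(j,w \right)} = j w$ ($y{\left(j,w \right)} = w j + \left(j - j\right)^{2} = j w + 0^{2} = j w + 0 = j w$)
$a = 0$ ($a = 0 \left(-4\right) = 0$)
$y{\left(-6,-5 \right)} a = \left(-6\right) \left(-5\right) 0 = 30 \cdot 0 = 0$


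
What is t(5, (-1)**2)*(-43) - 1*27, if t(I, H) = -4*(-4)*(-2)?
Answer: 1349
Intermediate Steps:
t(I, H) = -32 (t(I, H) = 16*(-2) = -32)
t(5, (-1)**2)*(-43) - 1*27 = -32*(-43) - 1*27 = 1376 - 27 = 1349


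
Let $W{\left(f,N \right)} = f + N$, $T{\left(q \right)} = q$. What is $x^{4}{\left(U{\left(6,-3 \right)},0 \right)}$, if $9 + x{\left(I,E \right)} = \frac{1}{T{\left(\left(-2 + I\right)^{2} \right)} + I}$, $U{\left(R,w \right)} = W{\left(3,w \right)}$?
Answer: $\frac{1500625}{256} \approx 5861.8$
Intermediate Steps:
$W{\left(f,N \right)} = N + f$
$U{\left(R,w \right)} = 3 + w$ ($U{\left(R,w \right)} = w + 3 = 3 + w$)
$x{\left(I,E \right)} = -9 + \frac{1}{I + \left(-2 + I\right)^{2}}$ ($x{\left(I,E \right)} = -9 + \frac{1}{\left(-2 + I\right)^{2} + I} = -9 + \frac{1}{I + \left(-2 + I\right)^{2}}$)
$x^{4}{\left(U{\left(6,-3 \right)},0 \right)} = \left(\frac{1 - 9 \left(3 - 3\right) - 9 \left(-2 + \left(3 - 3\right)\right)^{2}}{\left(3 - 3\right) + \left(-2 + \left(3 - 3\right)\right)^{2}}\right)^{4} = \left(\frac{1 - 0 - 9 \left(-2 + 0\right)^{2}}{0 + \left(-2 + 0\right)^{2}}\right)^{4} = \left(\frac{1 + 0 - 9 \left(-2\right)^{2}}{0 + \left(-2\right)^{2}}\right)^{4} = \left(\frac{1 + 0 - 36}{0 + 4}\right)^{4} = \left(\frac{1 + 0 - 36}{4}\right)^{4} = \left(\frac{1}{4} \left(-35\right)\right)^{4} = \left(- \frac{35}{4}\right)^{4} = \frac{1500625}{256}$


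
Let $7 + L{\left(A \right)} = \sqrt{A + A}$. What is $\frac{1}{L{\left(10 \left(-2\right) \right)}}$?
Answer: $- \frac{7}{89} - \frac{2 i \sqrt{10}}{89} \approx -0.078652 - 0.071062 i$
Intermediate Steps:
$L{\left(A \right)} = -7 + \sqrt{2} \sqrt{A}$ ($L{\left(A \right)} = -7 + \sqrt{A + A} = -7 + \sqrt{2 A} = -7 + \sqrt{2} \sqrt{A}$)
$\frac{1}{L{\left(10 \left(-2\right) \right)}} = \frac{1}{-7 + \sqrt{2} \sqrt{10 \left(-2\right)}} = \frac{1}{-7 + \sqrt{2} \sqrt{-20}} = \frac{1}{-7 + \sqrt{2} \cdot 2 i \sqrt{5}} = \frac{1}{-7 + 2 i \sqrt{10}}$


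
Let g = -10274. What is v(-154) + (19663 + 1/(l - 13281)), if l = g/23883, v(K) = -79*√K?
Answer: 6237111382328/317200397 - 79*I*√154 ≈ 19663.0 - 980.36*I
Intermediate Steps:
l = -10274/23883 ≈ -0.43018
v(-154) + (19663 + 1/(l - 13281)) = -79*I*√154 + (19663 + 1/(-10274/23883 - 13281)) = -79*I*√154 + (19663 + 1/(-317200397/23883)) = -79*I*√154 + (19663 - 23883/317200397) = -79*I*√154 + 6237111382328/317200397 = 6237111382328/317200397 - 79*I*√154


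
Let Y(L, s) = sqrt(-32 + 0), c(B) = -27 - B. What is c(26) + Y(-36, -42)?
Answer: -53 + 4*I*sqrt(2) ≈ -53.0 + 5.6569*I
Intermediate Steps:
Y(L, s) = 4*I*sqrt(2) (Y(L, s) = sqrt(-32) = 4*I*sqrt(2))
c(26) + Y(-36, -42) = (-27 - 1*26) + 4*I*sqrt(2) = (-27 - 26) + 4*I*sqrt(2) = -53 + 4*I*sqrt(2)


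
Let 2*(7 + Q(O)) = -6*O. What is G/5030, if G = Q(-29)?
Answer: 8/503 ≈ 0.015905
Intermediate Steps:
Q(O) = -7 - 3*O (Q(O) = -7 + (-6*O)/2 = -7 - 3*O)
G = 80 (G = -7 - 3*(-29) = -7 + 87 = 80)
G/5030 = 80/5030 = 80*(1/5030) = 8/503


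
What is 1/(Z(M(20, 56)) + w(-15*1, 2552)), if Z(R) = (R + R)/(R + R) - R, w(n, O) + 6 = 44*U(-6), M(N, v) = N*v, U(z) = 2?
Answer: -1/1037 ≈ -0.00096432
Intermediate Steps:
w(n, O) = 82 (w(n, O) = -6 + 44*2 = -6 + 88 = 82)
Z(R) = 1 - R (Z(R) = (2*R)/((2*R)) - R = (2*R)*(1/(2*R)) - R = 1 - R)
1/(Z(M(20, 56)) + w(-15*1, 2552)) = 1/((1 - 20*56) + 82) = 1/((1 - 1*1120) + 82) = 1/((1 - 1120) + 82) = 1/(-1119 + 82) = 1/(-1037) = -1/1037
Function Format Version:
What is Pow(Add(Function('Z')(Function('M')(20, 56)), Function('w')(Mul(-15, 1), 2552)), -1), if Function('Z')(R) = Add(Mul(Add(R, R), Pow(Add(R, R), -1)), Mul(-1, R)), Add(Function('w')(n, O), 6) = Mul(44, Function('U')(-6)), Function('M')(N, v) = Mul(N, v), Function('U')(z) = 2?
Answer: Rational(-1, 1037) ≈ -0.00096432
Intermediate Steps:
Function('w')(n, O) = 82 (Function('w')(n, O) = Add(-6, Mul(44, 2)) = Add(-6, 88) = 82)
Function('Z')(R) = Add(1, Mul(-1, R)) (Function('Z')(R) = Add(Mul(Mul(2, R), Pow(Mul(2, R), -1)), Mul(-1, R)) = Add(Mul(Mul(2, R), Mul(Rational(1, 2), Pow(R, -1))), Mul(-1, R)) = Add(1, Mul(-1, R)))
Pow(Add(Function('Z')(Function('M')(20, 56)), Function('w')(Mul(-15, 1), 2552)), -1) = Pow(Add(Add(1, Mul(-1, Mul(20, 56))), 82), -1) = Pow(Add(Add(1, Mul(-1, 1120)), 82), -1) = Pow(Add(Add(1, -1120), 82), -1) = Pow(Add(-1119, 82), -1) = Pow(-1037, -1) = Rational(-1, 1037)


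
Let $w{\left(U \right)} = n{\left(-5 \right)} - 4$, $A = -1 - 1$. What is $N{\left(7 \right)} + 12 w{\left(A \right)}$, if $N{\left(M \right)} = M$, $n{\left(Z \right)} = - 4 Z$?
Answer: $199$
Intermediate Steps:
$A = -2$
$w{\left(U \right)} = 16$ ($w{\left(U \right)} = \left(-4\right) \left(-5\right) - 4 = 20 - 4 = 16$)
$N{\left(7 \right)} + 12 w{\left(A \right)} = 7 + 12 \cdot 16 = 7 + 192 = 199$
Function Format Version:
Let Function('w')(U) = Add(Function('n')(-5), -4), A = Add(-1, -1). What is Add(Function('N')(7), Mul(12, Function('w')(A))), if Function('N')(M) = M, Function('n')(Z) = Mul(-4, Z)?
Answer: 199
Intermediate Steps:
A = -2
Function('w')(U) = 16 (Function('w')(U) = Add(Mul(-4, -5), -4) = Add(20, -4) = 16)
Add(Function('N')(7), Mul(12, Function('w')(A))) = Add(7, Mul(12, 16)) = Add(7, 192) = 199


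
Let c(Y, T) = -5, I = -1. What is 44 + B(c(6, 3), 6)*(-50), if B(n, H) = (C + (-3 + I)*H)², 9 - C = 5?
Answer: -19956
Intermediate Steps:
C = 4 (C = 9 - 1*5 = 9 - 5 = 4)
B(n, H) = (4 - 4*H)² (B(n, H) = (4 + (-3 - 1)*H)² = (4 - 4*H)²)
44 + B(c(6, 3), 6)*(-50) = 44 + (16*(1 - 1*6)²)*(-50) = 44 + (16*(1 - 6)²)*(-50) = 44 + (16*(-5)²)*(-50) = 44 + (16*25)*(-50) = 44 + 400*(-50) = 44 - 20000 = -19956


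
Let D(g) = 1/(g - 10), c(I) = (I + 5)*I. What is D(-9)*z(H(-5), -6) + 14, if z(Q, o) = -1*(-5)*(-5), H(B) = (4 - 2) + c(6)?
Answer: 291/19 ≈ 15.316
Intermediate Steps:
c(I) = I*(5 + I) (c(I) = (5 + I)*I = I*(5 + I))
D(g) = 1/(-10 + g)
H(B) = 68 (H(B) = (4 - 2) + 6*(5 + 6) = 2 + 6*11 = 2 + 66 = 68)
z(Q, o) = -25 (z(Q, o) = 5*(-5) = -25)
D(-9)*z(H(-5), -6) + 14 = -25/(-10 - 9) + 14 = -25/(-19) + 14 = -1/19*(-25) + 14 = 25/19 + 14 = 291/19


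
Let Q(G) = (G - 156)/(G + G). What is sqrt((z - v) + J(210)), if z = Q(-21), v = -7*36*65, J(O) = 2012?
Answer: 293*sqrt(42)/14 ≈ 135.63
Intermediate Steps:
Q(G) = (-156 + G)/(2*G) (Q(G) = (-156 + G)/((2*G)) = (-156 + G)*(1/(2*G)) = (-156 + G)/(2*G))
v = -16380 (v = -252*65 = -1*16380 = -16380)
z = 59/14 (z = (1/2)*(-156 - 21)/(-21) = (1/2)*(-1/21)*(-177) = 59/14 ≈ 4.2143)
sqrt((z - v) + J(210)) = sqrt((59/14 - 1*(-16380)) + 2012) = sqrt((59/14 + 16380) + 2012) = sqrt(229379/14 + 2012) = sqrt(257547/14) = 293*sqrt(42)/14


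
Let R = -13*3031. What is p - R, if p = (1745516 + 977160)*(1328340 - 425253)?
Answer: 2458813340215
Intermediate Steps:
p = 2458813300812 (p = 2722676*903087 = 2458813300812)
R = -39403
p - R = 2458813300812 - 1*(-39403) = 2458813300812 + 39403 = 2458813340215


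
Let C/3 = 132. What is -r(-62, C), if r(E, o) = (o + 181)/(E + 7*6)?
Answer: 577/20 ≈ 28.850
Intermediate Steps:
C = 396 (C = 3*132 = 396)
r(E, o) = (181 + o)/(42 + E) (r(E, o) = (181 + o)/(E + 42) = (181 + o)/(42 + E))
-r(-62, C) = -(181 + 396)/(42 - 62) = -577/(-20) = -(-1)*577/20 = -1*(-577/20) = 577/20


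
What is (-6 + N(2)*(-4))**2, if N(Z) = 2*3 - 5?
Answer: 100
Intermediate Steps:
N(Z) = 1 (N(Z) = 6 - 5 = 1)
(-6 + N(2)*(-4))**2 = (-6 + 1*(-4))**2 = (-6 - 4)**2 = (-10)**2 = 100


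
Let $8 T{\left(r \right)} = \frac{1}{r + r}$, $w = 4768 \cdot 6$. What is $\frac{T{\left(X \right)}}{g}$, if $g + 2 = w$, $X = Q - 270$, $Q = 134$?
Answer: $- \frac{1}{62246656} \approx -1.6065 \cdot 10^{-8}$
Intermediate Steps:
$X = -136$ ($X = 134 - 270 = -136$)
$w = 28608$
$g = 28606$ ($g = -2 + 28608 = 28606$)
$T{\left(r \right)} = \frac{1}{16 r}$ ($T{\left(r \right)} = \frac{1}{8 \left(r + r\right)} = \frac{1}{8 \cdot 2 r} = \frac{\frac{1}{2} \frac{1}{r}}{8} = \frac{1}{16 r}$)
$\frac{T{\left(X \right)}}{g} = \frac{\frac{1}{16} \frac{1}{-136}}{28606} = \frac{1}{16} \left(- \frac{1}{136}\right) \frac{1}{28606} = \left(- \frac{1}{2176}\right) \frac{1}{28606} = - \frac{1}{62246656}$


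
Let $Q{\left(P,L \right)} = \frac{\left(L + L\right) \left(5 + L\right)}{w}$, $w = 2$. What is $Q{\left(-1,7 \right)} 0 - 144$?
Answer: $-144$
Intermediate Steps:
$Q{\left(P,L \right)} = L \left(5 + L\right)$ ($Q{\left(P,L \right)} = \frac{\left(L + L\right) \left(5 + L\right)}{2} = 2 L \left(5 + L\right) \frac{1}{2} = L \left(5 + L\right)$)
$Q{\left(-1,7 \right)} 0 - 144 = 7 \left(5 + 7\right) 0 - 144 = 7 \cdot 12 \cdot 0 - 144 = 84 \cdot 0 - 144 = 0 - 144 = -144$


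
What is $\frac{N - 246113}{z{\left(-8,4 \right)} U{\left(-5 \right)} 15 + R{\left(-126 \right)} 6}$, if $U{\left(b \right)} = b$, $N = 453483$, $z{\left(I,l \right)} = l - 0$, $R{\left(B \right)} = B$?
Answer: $- \frac{103685}{528} \approx -196.37$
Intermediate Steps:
$z{\left(I,l \right)} = l$ ($z{\left(I,l \right)} = l + 0 = l$)
$\frac{N - 246113}{z{\left(-8,4 \right)} U{\left(-5 \right)} 15 + R{\left(-126 \right)} 6} = \frac{453483 - 246113}{4 \left(-5\right) 15 - 756} = \frac{207370}{\left(-20\right) 15 - 756} = \frac{207370}{-300 - 756} = \frac{207370}{-1056} = 207370 \left(- \frac{1}{1056}\right) = - \frac{103685}{528}$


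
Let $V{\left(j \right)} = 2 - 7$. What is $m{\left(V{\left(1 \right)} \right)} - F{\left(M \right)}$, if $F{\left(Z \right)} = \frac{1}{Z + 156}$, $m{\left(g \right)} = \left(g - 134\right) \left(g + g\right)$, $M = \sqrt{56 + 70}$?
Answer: $\frac{5608624}{4035} + \frac{\sqrt{14}}{8070} \approx 1390.0$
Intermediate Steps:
$V{\left(j \right)} = -5$ ($V{\left(j \right)} = 2 - 7 = -5$)
$M = 3 \sqrt{14}$ ($M = \sqrt{126} = 3 \sqrt{14} \approx 11.225$)
$m{\left(g \right)} = 2 g \left(-134 + g\right)$ ($m{\left(g \right)} = \left(-134 + g\right) 2 g = 2 g \left(-134 + g\right)$)
$F{\left(Z \right)} = \frac{1}{156 + Z}$
$m{\left(V{\left(1 \right)} \right)} - F{\left(M \right)} = 2 \left(-5\right) \left(-134 - 5\right) - \frac{1}{156 + 3 \sqrt{14}} = 2 \left(-5\right) \left(-139\right) - \frac{1}{156 + 3 \sqrt{14}} = 1390 - \frac{1}{156 + 3 \sqrt{14}}$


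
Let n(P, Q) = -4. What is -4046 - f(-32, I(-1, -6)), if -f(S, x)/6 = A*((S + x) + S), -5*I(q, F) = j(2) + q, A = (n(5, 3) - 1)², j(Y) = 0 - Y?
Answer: -13556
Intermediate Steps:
j(Y) = -Y
A = 25 (A = (-4 - 1)² = (-5)² = 25)
I(q, F) = ⅖ - q/5 (I(q, F) = -(-1*2 + q)/5 = -(-2 + q)/5 = ⅖ - q/5)
f(S, x) = -300*S - 150*x (f(S, x) = -150*((S + x) + S) = -150*(x + 2*S) = -6*(25*x + 50*S) = -300*S - 150*x)
-4046 - f(-32, I(-1, -6)) = -4046 - (-300*(-32) - 150*(⅖ - ⅕*(-1))) = -4046 - (9600 - 150*(⅖ + ⅕)) = -4046 - (9600 - 150*⅗) = -4046 - (9600 - 90) = -4046 - 1*9510 = -4046 - 9510 = -13556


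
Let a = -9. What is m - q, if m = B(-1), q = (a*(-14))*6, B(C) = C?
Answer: -757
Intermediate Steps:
q = 756 (q = -9*(-14)*6 = 126*6 = 756)
m = -1
m - q = -1 - 1*756 = -1 - 756 = -757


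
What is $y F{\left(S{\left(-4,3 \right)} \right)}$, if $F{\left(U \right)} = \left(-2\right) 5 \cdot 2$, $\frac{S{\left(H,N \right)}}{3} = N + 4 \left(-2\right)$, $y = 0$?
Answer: $0$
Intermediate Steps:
$S{\left(H,N \right)} = -24 + 3 N$ ($S{\left(H,N \right)} = 3 \left(N + 4 \left(-2\right)\right) = 3 \left(N - 8\right) = 3 \left(-8 + N\right) = -24 + 3 N$)
$F{\left(U \right)} = -20$ ($F{\left(U \right)} = \left(-10\right) 2 = -20$)
$y F{\left(S{\left(-4,3 \right)} \right)} = 0 \left(-20\right) = 0$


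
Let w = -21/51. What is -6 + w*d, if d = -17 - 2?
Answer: 31/17 ≈ 1.8235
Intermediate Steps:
d = -19
w = -7/17 (w = -21*1/51 = -7/17 ≈ -0.41176)
-6 + w*d = -6 - 7/17*(-19) = -6 + 133/17 = 31/17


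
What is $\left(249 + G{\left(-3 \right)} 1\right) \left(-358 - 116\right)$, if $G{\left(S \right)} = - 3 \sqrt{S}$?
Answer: $-118026 + 1422 i \sqrt{3} \approx -1.1803 \cdot 10^{5} + 2463.0 i$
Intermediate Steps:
$\left(249 + G{\left(-3 \right)} 1\right) \left(-358 - 116\right) = \left(249 + - 3 \sqrt{-3} \cdot 1\right) \left(-358 - 116\right) = \left(249 + - 3 i \sqrt{3} \cdot 1\right) \left(-474\right) = \left(249 - 3 i \sqrt{3}\right) \left(-474\right) = -118026 + 1422 i \sqrt{3}$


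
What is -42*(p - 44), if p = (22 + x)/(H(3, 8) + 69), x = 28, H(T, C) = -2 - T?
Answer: 29043/16 ≈ 1815.2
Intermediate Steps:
p = 25/32 (p = (22 + 28)/((-2 - 1*3) + 69) = 50/((-2 - 3) + 69) = 50/(-5 + 69) = 50/64 = 50*(1/64) = 25/32 ≈ 0.78125)
-42*(p - 44) = -42*(25/32 - 44) = -42*(-1383/32) = 29043/16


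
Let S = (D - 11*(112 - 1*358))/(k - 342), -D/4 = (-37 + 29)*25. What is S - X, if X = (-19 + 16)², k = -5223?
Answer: -53591/5565 ≈ -9.6300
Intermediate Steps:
D = 800 (D = -4*(-37 + 29)*25 = -(-32)*25 = -4*(-200) = 800)
X = 9 (X = (-3)² = 9)
S = -3506/5565 (S = (800 - 11*(112 - 1*358))/(-5223 - 342) = (800 - 11*(112 - 358))/(-5565) = (800 - 11*(-246))*(-1/5565) = (800 + 2706)*(-1/5565) = 3506*(-1/5565) = -3506/5565 ≈ -0.63001)
S - X = -3506/5565 - 1*9 = -3506/5565 - 9 = -53591/5565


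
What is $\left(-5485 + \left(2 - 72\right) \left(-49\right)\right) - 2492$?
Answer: $-4547$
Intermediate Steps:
$\left(-5485 + \left(2 - 72\right) \left(-49\right)\right) - 2492 = \left(-5485 - -3430\right) - 2492 = \left(-5485 + 3430\right) - 2492 = -2055 - 2492 = -4547$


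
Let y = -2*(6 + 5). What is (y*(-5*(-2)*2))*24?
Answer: -10560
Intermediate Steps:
y = -22 (y = -2*11 = -22)
(y*(-5*(-2)*2))*24 = -22*(-5*(-2))*2*24 = -220*2*24 = -22*20*24 = -440*24 = -10560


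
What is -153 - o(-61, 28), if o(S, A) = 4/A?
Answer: -1072/7 ≈ -153.14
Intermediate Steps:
-153 - o(-61, 28) = -153 - 4/28 = -153 - 1*⅐ = -153 - ⅐ = -1072/7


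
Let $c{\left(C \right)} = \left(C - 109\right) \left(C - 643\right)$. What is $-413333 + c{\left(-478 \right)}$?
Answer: $244694$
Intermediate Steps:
$c{\left(C \right)} = \left(-643 + C\right) \left(-109 + C\right)$ ($c{\left(C \right)} = \left(-109 + C\right) \left(-643 + C\right) = \left(-643 + C\right) \left(-109 + C\right)$)
$-413333 + c{\left(-478 \right)} = -413333 + \left(70087 + \left(-478\right)^{2} - -359456\right) = -413333 + \left(70087 + 228484 + 359456\right) = -413333 + 658027 = 244694$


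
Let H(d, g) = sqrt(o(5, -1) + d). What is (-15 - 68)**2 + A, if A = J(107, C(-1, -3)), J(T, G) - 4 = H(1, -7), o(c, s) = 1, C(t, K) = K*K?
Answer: 6893 + sqrt(2) ≈ 6894.4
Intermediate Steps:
C(t, K) = K**2
H(d, g) = sqrt(1 + d)
J(T, G) = 4 + sqrt(2) (J(T, G) = 4 + sqrt(1 + 1) = 4 + sqrt(2))
A = 4 + sqrt(2) ≈ 5.4142
(-15 - 68)**2 + A = (-15 - 68)**2 + (4 + sqrt(2)) = (-83)**2 + (4 + sqrt(2)) = 6889 + (4 + sqrt(2)) = 6893 + sqrt(2)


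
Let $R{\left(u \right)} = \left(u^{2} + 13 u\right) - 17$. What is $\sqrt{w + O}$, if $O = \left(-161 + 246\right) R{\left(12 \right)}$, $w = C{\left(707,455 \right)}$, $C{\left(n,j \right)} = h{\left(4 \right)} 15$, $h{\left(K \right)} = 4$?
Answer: $\sqrt{24115} \approx 155.29$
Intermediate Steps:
$R{\left(u \right)} = -17 + u^{2} + 13 u$
$C{\left(n,j \right)} = 60$ ($C{\left(n,j \right)} = 4 \cdot 15 = 60$)
$w = 60$
$O = 24055$ ($O = \left(-161 + 246\right) \left(-17 + 12^{2} + 13 \cdot 12\right) = 85 \left(-17 + 144 + 156\right) = 85 \cdot 283 = 24055$)
$\sqrt{w + O} = \sqrt{60 + 24055} = \sqrt{24115}$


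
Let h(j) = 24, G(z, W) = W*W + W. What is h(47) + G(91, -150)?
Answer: 22374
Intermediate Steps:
G(z, W) = W + W² (G(z, W) = W² + W = W + W²)
h(47) + G(91, -150) = 24 - 150*(1 - 150) = 24 - 150*(-149) = 24 + 22350 = 22374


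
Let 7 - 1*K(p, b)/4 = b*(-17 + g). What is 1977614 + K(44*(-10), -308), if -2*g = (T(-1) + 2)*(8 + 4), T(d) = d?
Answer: 1949306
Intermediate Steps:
g = -6 (g = -(-1 + 2)*(8 + 4)/2 = -12/2 = -½*12 = -6)
K(p, b) = 28 + 92*b (K(p, b) = 28 - 4*b*(-17 - 6) = 28 - 4*b*(-23) = 28 - (-92)*b = 28 + 92*b)
1977614 + K(44*(-10), -308) = 1977614 + (28 + 92*(-308)) = 1977614 + (28 - 28336) = 1977614 - 28308 = 1949306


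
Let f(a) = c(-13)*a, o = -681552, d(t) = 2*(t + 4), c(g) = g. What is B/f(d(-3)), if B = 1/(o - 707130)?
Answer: 1/36105732 ≈ 2.7696e-8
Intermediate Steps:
d(t) = 8 + 2*t (d(t) = 2*(4 + t) = 8 + 2*t)
B = -1/1388682 (B = 1/(-681552 - 707130) = 1/(-1388682) = -1/1388682 ≈ -7.2011e-7)
f(a) = -13*a
B/f(d(-3)) = -(-1/(13*(8 + 2*(-3))))/1388682 = -(-1/(13*(8 - 6)))/1388682 = -1/(1388682*((-13*2))) = -1/1388682/(-26) = -1/1388682*(-1/26) = 1/36105732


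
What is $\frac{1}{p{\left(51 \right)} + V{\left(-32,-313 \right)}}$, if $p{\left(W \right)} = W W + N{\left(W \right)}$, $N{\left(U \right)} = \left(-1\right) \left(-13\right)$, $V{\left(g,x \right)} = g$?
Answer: $\frac{1}{2582} \approx 0.0003873$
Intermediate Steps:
$N{\left(U \right)} = 13$
$p{\left(W \right)} = 13 + W^{2}$ ($p{\left(W \right)} = W W + 13 = W^{2} + 13 = 13 + W^{2}$)
$\frac{1}{p{\left(51 \right)} + V{\left(-32,-313 \right)}} = \frac{1}{\left(13 + 51^{2}\right) - 32} = \frac{1}{\left(13 + 2601\right) - 32} = \frac{1}{2614 - 32} = \frac{1}{2582}$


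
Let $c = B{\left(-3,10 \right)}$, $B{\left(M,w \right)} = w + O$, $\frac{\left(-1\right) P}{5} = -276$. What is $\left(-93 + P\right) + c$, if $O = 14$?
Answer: $1311$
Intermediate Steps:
$P = 1380$ ($P = \left(-5\right) \left(-276\right) = 1380$)
$B{\left(M,w \right)} = 14 + w$ ($B{\left(M,w \right)} = w + 14 = 14 + w$)
$c = 24$ ($c = 14 + 10 = 24$)
$\left(-93 + P\right) + c = \left(-93 + 1380\right) + 24 = 1287 + 24 = 1311$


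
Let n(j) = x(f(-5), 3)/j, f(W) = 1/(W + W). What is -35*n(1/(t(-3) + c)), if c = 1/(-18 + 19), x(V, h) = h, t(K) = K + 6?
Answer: -420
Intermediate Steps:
f(W) = 1/(2*W)
t(K) = 6 + K
c = 1 (c = 1/1 = 1)
n(j) = 3/j
-35*n(1/(t(-3) + c)) = -105/(1/((6 - 3) + 1)) = -105/(1/(3 + 1)) = -105/(1/4) = -105/1/4 = -105*4 = -35*12 = -420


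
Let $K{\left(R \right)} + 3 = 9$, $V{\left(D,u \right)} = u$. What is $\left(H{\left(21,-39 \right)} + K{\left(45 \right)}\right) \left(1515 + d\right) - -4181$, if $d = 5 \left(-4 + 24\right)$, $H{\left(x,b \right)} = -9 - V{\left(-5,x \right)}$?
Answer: $-34579$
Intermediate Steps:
$H{\left(x,b \right)} = -9 - x$
$d = 100$ ($d = 5 \cdot 20 = 100$)
$K{\left(R \right)} = 6$ ($K{\left(R \right)} = -3 + 9 = 6$)
$\left(H{\left(21,-39 \right)} + K{\left(45 \right)}\right) \left(1515 + d\right) - -4181 = \left(\left(-9 - 21\right) + 6\right) \left(1515 + 100\right) - -4181 = \left(\left(-9 - 21\right) + 6\right) 1615 + 4181 = \left(-30 + 6\right) 1615 + 4181 = \left(-24\right) 1615 + 4181 = -38760 + 4181 = -34579$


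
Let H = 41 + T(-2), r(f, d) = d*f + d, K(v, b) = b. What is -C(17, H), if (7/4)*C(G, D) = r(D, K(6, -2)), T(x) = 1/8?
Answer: 337/7 ≈ 48.143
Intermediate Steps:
T(x) = ⅛
r(f, d) = d + d*f
H = 329/8 (H = 41 + ⅛ = 329/8 ≈ 41.125)
C(G, D) = -8/7 - 8*D/7 (C(G, D) = 4*(-2*(1 + D))/7 = 4*(-2 - 2*D)/7 = -8/7 - 8*D/7)
-C(17, H) = -(-8/7 - 8/7*329/8) = -(-8/7 - 47) = -1*(-337/7) = 337/7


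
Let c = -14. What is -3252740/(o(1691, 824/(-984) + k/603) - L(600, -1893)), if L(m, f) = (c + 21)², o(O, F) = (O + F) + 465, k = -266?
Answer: -20104372755/13014938 ≈ -1544.7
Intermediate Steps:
o(O, F) = 465 + F + O (o(O, F) = (F + O) + 465 = 465 + F + O)
L(m, f) = 49 (L(m, f) = (-14 + 21)² = 7² = 49)
-3252740/(o(1691, 824/(-984) + k/603) - L(600, -1893)) = -3252740/((465 + (824/(-984) - 266/603) + 1691) - 1*49) = -3252740/((465 + (824*(-1/984) - 266*1/603) + 1691) - 49) = -3252740/((465 + (-103/123 - 266/603) + 1691) - 49) = -3252740/((465 - 31609/24723 + 1691) - 49) = -3252740/(53271179/24723 - 49) = -3252740/52059752/24723 = -3252740*24723/52059752 = -20104372755/13014938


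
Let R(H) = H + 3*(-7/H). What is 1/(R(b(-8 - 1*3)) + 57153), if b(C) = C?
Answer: 11/628583 ≈ 1.7500e-5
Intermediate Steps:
R(H) = H - 21/H
1/(R(b(-8 - 1*3)) + 57153) = 1/(((-8 - 1*3) - 21/(-8 - 1*3)) + 57153) = 1/(((-8 - 3) - 21/(-8 - 3)) + 57153) = 1/((-11 - 21/(-11)) + 57153) = 1/((-11 - 21*(-1/11)) + 57153) = 1/((-11 + 21/11) + 57153) = 1/(-100/11 + 57153) = 1/(628583/11) = 11/628583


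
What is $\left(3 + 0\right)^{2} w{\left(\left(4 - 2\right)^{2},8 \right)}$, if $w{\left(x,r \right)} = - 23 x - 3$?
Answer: $-855$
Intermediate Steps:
$w{\left(x,r \right)} = -3 - 23 x$
$\left(3 + 0\right)^{2} w{\left(\left(4 - 2\right)^{2},8 \right)} = \left(3 + 0\right)^{2} \left(-3 - 23 \left(4 - 2\right)^{2}\right) = 3^{2} \left(-3 - 23 \cdot 2^{2}\right) = 9 \left(-3 - 92\right) = 9 \left(-95\right) = -855$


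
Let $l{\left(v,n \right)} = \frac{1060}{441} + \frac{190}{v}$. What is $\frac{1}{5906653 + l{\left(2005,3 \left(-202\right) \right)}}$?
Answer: $\frac{176841}{1044538864991} \approx 1.693 \cdot 10^{-7}$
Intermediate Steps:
$l{\left(v,n \right)} = \frac{1060}{441} + \frac{190}{v}$ ($l{\left(v,n \right)} = 1060 \cdot \frac{1}{441} + \frac{190}{v} = \frac{1060}{441} + \frac{190}{v}$)
$\frac{1}{5906653 + l{\left(2005,3 \left(-202\right) \right)}} = \frac{1}{5906653 + \left(\frac{1060}{441} + \frac{190}{2005}\right)} = \frac{1}{5906653 + \left(\frac{1060}{441} + 190 \cdot \frac{1}{2005}\right)} = \frac{1}{5906653 + \left(\frac{1060}{441} + \frac{38}{401}\right)} = \frac{1}{5906653 + \frac{441818}{176841}} = \frac{1}{\frac{1044538864991}{176841}} = \frac{176841}{1044538864991}$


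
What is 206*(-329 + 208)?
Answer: -24926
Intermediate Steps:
206*(-329 + 208) = 206*(-121) = -24926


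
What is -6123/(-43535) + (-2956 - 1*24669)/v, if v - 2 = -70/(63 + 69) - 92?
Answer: 3176470947/10404865 ≈ 305.29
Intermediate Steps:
v = -5975/66 (v = 2 + (-70/(63 + 69) - 92) = 2 + (-70/132 - 92) = 2 + ((1/132)*(-70) - 92) = 2 + (-35/66 - 92) = 2 - 6107/66 = -5975/66 ≈ -90.530)
-6123/(-43535) + (-2956 - 1*24669)/v = -6123/(-43535) + (-2956 - 1*24669)/(-5975/66) = -6123*(-1/43535) + (-2956 - 24669)*(-66/5975) = 6123/43535 - 27625*(-66/5975) = 6123/43535 + 72930/239 = 3176470947/10404865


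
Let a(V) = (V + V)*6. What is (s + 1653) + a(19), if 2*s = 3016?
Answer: 3389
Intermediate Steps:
s = 1508 (s = (½)*3016 = 1508)
a(V) = 12*V (a(V) = (2*V)*6 = 12*V)
(s + 1653) + a(19) = (1508 + 1653) + 12*19 = 3161 + 228 = 3389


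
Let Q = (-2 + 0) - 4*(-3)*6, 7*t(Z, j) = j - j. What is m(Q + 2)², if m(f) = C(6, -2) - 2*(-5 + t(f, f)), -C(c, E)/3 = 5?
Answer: 25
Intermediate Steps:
C(c, E) = -15 (C(c, E) = -3*5 = -15)
t(Z, j) = 0 (t(Z, j) = (j - j)/7 = (⅐)*0 = 0)
Q = 70 (Q = -2 + 12*6 = -2 + 72 = 70)
m(f) = -5 (m(f) = -15 - 2*(-5 + 0) = -15 - 2*(-5) = -15 + 10 = -5)
m(Q + 2)² = (-5)² = 25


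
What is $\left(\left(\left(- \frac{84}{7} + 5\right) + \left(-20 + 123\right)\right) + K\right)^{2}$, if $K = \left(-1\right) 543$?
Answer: $199809$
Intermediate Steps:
$K = -543$
$\left(\left(\left(- \frac{84}{7} + 5\right) + \left(-20 + 123\right)\right) + K\right)^{2} = \left(\left(\left(- \frac{84}{7} + 5\right) + \left(-20 + 123\right)\right) - 543\right)^{2} = \left(\left(\left(\left(-84\right) \frac{1}{7} + 5\right) + 103\right) - 543\right)^{2} = \left(\left(\left(-12 + 5\right) + 103\right) - 543\right)^{2} = \left(\left(-7 + 103\right) - 543\right)^{2} = \left(96 - 543\right)^{2} = \left(-447\right)^{2} = 199809$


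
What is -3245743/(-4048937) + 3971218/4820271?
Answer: 31724572351619/19516973601927 ≈ 1.6255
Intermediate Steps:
-3245743/(-4048937) + 3971218/4820271 = -3245743*(-1/4048937) + 3971218*(1/4820271) = 3245743/4048937 + 3971218/4820271 = 31724572351619/19516973601927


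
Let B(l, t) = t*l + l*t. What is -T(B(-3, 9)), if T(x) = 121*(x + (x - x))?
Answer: 6534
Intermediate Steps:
B(l, t) = 2*l*t (B(l, t) = l*t + l*t = 2*l*t)
T(x) = 121*x (T(x) = 121*(x + 0) = 121*x)
-T(B(-3, 9)) = -121*2*(-3)*9 = -121*(-54) = -1*(-6534) = 6534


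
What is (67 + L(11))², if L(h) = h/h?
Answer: 4624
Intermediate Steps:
L(h) = 1
(67 + L(11))² = (67 + 1)² = 68² = 4624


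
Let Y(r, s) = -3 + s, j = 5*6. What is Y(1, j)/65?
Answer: 27/65 ≈ 0.41538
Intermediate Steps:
j = 30
Y(1, j)/65 = (-3 + 30)/65 = (1/65)*27 = 27/65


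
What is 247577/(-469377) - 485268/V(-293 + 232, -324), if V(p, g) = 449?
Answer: -227884800109/210750273 ≈ -1081.3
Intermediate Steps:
247577/(-469377) - 485268/V(-293 + 232, -324) = 247577/(-469377) - 485268/449 = 247577*(-1/469377) - 485268*1/449 = -247577/469377 - 485268/449 = -227884800109/210750273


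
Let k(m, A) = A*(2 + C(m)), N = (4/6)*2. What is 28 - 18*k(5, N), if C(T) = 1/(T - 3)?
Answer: -32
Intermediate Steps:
C(T) = 1/(-3 + T)
N = 4/3 (N = (4*(1/6))*2 = (2/3)*2 = 4/3 ≈ 1.3333)
k(m, A) = A*(2 + 1/(-3 + m))
28 - 18*k(5, N) = 28 - 24*(-5 + 2*5)/(-3 + 5) = 28 - 24*(-5 + 10)/2 = 28 - 24*5/2 = 28 - 18*10/3 = 28 - 60 = -32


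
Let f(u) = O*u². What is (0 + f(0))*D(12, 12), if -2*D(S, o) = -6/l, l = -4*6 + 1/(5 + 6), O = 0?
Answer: 0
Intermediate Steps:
l = -263/11 (l = -24 + 1/11 = -263/11 ≈ -23.909)
D(S, o) = -33/263 (D(S, o) = -(-3)/(-263/11) = -(-3)*(-11)/263 = -½*66/263 = -33/263)
f(u) = 0 (f(u) = 0*u² = 0)
(0 + f(0))*D(12, 12) = (0 + 0)*(-33/263) = 0*(-33/263) = 0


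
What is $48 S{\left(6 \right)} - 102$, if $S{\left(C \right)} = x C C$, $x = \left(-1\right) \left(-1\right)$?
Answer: $1626$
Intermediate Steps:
$x = 1$
$S{\left(C \right)} = C^{2}$ ($S{\left(C \right)} = 1 C C = C C = C^{2}$)
$48 S{\left(6 \right)} - 102 = 48 \cdot 6^{2} - 102 = 48 \cdot 36 - 102 = 1728 - 102 = 1626$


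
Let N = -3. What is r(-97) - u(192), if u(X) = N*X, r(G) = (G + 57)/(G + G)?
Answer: 55892/97 ≈ 576.21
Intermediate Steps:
r(G) = (57 + G)/(2*G) (r(G) = (57 + G)/((2*G)) = (57 + G)*(1/(2*G)) = (57 + G)/(2*G))
u(X) = -3*X
r(-97) - u(192) = (½)*(57 - 97)/(-97) - (-3)*192 = (½)*(-1/97)*(-40) - 1*(-576) = 20/97 + 576 = 55892/97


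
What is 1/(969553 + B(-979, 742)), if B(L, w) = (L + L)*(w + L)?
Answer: 1/1433599 ≈ 6.9755e-7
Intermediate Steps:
B(L, w) = 2*L*(L + w) (B(L, w) = (2*L)*(L + w) = 2*L*(L + w))
1/(969553 + B(-979, 742)) = 1/(969553 + 2*(-979)*(-979 + 742)) = 1/(969553 + 2*(-979)*(-237)) = 1/(969553 + 464046) = 1/1433599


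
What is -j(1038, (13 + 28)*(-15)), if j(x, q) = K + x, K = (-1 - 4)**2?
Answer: -1063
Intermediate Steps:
K = 25 (K = (-5)**2 = 25)
j(x, q) = 25 + x
-j(1038, (13 + 28)*(-15)) = -(25 + 1038) = -1*1063 = -1063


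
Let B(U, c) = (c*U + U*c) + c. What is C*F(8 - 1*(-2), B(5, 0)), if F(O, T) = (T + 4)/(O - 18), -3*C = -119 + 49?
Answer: -35/3 ≈ -11.667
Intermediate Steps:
B(U, c) = c + 2*U*c (B(U, c) = (U*c + U*c) + c = 2*U*c + c = c + 2*U*c)
C = 70/3 (C = -(-119 + 49)/3 = -⅓*(-70) = 70/3 ≈ 23.333)
F(O, T) = (4 + T)/(-18 + O)
C*F(8 - 1*(-2), B(5, 0)) = 70*((4 + 0*(1 + 2*5))/(-18 + (8 - 1*(-2))))/3 = 70*((4 + 0*(1 + 10))/(-18 + (8 + 2)))/3 = 70*((4 + 0*11)/(-18 + 10))/3 = 70*((4 + 0)/(-8))/3 = 70*(-⅛*4)/3 = (70/3)*(-½) = -35/3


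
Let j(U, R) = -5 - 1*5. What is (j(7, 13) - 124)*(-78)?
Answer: 10452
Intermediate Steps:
j(U, R) = -10 (j(U, R) = -5 - 5 = -10)
(j(7, 13) - 124)*(-78) = (-10 - 124)*(-78) = -134*(-78) = 10452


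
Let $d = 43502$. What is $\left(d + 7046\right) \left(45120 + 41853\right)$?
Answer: $4396311204$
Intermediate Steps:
$\left(d + 7046\right) \left(45120 + 41853\right) = \left(43502 + 7046\right) \left(45120 + 41853\right) = 50548 \cdot 86973 = 4396311204$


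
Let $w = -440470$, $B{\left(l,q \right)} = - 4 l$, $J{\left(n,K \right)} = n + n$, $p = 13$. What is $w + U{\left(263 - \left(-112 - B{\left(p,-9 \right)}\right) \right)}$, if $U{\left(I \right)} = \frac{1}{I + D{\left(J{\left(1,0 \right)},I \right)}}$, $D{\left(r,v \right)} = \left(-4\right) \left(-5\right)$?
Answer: $- \frac{151081209}{343} \approx -4.4047 \cdot 10^{5}$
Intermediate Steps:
$J{\left(n,K \right)} = 2 n$
$D{\left(r,v \right)} = 20$
$U{\left(I \right)} = \frac{1}{20 + I}$ ($U{\left(I \right)} = \frac{1}{I + 20} = \frac{1}{20 + I}$)
$w + U{\left(263 - \left(-112 - B{\left(p,-9 \right)}\right) \right)} = -440470 + \frac{1}{20 + \left(263 - \left(-112 - \left(-4\right) 13\right)\right)} = -440470 + \frac{1}{20 + \left(263 - \left(-112 - -52\right)\right)} = -440470 + \frac{1}{20 + \left(263 - \left(-112 + 52\right)\right)} = -440470 + \frac{1}{20 + \left(263 - -60\right)} = -440470 + \frac{1}{20 + \left(263 + 60\right)} = -440470 + \frac{1}{20 + 323} = -440470 + \frac{1}{343} = - \frac{151081209}{343}$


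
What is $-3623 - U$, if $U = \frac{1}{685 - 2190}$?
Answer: $- \frac{5452614}{1505} \approx -3623.0$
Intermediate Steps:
$U = - \frac{1}{1505}$ ($U = \frac{1}{-1505} = - \frac{1}{1505} \approx -0.00066445$)
$-3623 - U = -3623 - - \frac{1}{1505} = -3623 + \frac{1}{1505} = - \frac{5452614}{1505}$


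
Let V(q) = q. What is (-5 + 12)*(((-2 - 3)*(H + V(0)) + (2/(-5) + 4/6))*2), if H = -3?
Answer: 3206/15 ≈ 213.73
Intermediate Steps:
(-5 + 12)*(((-2 - 3)*(H + V(0)) + (2/(-5) + 4/6))*2) = (-5 + 12)*(((-2 - 3)*(-3 + 0) + (2/(-5) + 4/6))*2) = 7*((-5*(-3) + (2*(-⅕) + 4*(⅙)))*2) = 7*((15 + (-⅖ + ⅔))*2) = 7*((15 + 4/15)*2) = 7*((229/15)*2) = 7*(458/15) = 3206/15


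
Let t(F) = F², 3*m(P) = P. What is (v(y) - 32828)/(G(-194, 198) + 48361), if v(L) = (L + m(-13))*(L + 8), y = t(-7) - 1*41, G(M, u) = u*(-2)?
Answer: -98308/143895 ≈ -0.68319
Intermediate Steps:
m(P) = P/3
G(M, u) = -2*u
y = 8 (y = (-7)² - 1*41 = 49 - 41 = 8)
v(L) = (8 + L)*(-13/3 + L) (v(L) = (L + (⅓)*(-13))*(L + 8) = (L - 13/3)*(8 + L) = (-13/3 + L)*(8 + L) = (8 + L)*(-13/3 + L))
(v(y) - 32828)/(G(-194, 198) + 48361) = ((-104/3 + 8² + (11/3)*8) - 32828)/(-2*198 + 48361) = ((-104/3 + 64 + 88/3) - 32828)/(-396 + 48361) = (176/3 - 32828)/47965 = -98308/3*1/47965 = -98308/143895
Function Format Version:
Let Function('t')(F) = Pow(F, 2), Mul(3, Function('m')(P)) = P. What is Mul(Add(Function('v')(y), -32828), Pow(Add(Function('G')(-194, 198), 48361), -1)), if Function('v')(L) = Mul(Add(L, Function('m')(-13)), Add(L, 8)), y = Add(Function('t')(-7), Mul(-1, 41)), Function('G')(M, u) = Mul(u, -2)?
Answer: Rational(-98308, 143895) ≈ -0.68319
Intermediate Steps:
Function('m')(P) = Mul(Rational(1, 3), P)
Function('G')(M, u) = Mul(-2, u)
y = 8 (y = Add(Pow(-7, 2), Mul(-1, 41)) = Add(49, -41) = 8)
Function('v')(L) = Mul(Add(8, L), Add(Rational(-13, 3), L)) (Function('v')(L) = Mul(Add(L, Mul(Rational(1, 3), -13)), Add(L, 8)) = Mul(Add(L, Rational(-13, 3)), Add(8, L)) = Mul(Add(Rational(-13, 3), L), Add(8, L)) = Mul(Add(8, L), Add(Rational(-13, 3), L)))
Mul(Add(Function('v')(y), -32828), Pow(Add(Function('G')(-194, 198), 48361), -1)) = Mul(Add(Add(Rational(-104, 3), Pow(8, 2), Mul(Rational(11, 3), 8)), -32828), Pow(Add(Mul(-2, 198), 48361), -1)) = Mul(Add(Add(Rational(-104, 3), 64, Rational(88, 3)), -32828), Pow(Add(-396, 48361), -1)) = Mul(Add(Rational(176, 3), -32828), Pow(47965, -1)) = Mul(Rational(-98308, 3), Rational(1, 47965)) = Rational(-98308, 143895)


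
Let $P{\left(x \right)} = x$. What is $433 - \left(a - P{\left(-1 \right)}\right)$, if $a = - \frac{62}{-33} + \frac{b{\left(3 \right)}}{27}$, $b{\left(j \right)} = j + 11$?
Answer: $\frac{127592}{297} \approx 429.6$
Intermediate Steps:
$b{\left(j \right)} = 11 + j$
$a = \frac{712}{297}$ ($a = - \frac{62}{-33} + \frac{11 + 3}{27} = \left(-62\right) \left(- \frac{1}{33}\right) + 14 \cdot \frac{1}{27} = \frac{62}{33} + \frac{14}{27} = \frac{712}{297} \approx 2.3973$)
$433 - \left(a - P{\left(-1 \right)}\right) = 433 - \frac{1009}{297} = \frac{127592}{297}$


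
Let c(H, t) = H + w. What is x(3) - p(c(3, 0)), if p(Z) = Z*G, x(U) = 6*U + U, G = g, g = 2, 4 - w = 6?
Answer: 19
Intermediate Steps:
w = -2 (w = 4 - 1*6 = 4 - 6 = -2)
c(H, t) = -2 + H (c(H, t) = H - 2 = -2 + H)
G = 2
x(U) = 7*U
p(Z) = 2*Z (p(Z) = Z*2 = 2*Z)
x(3) - p(c(3, 0)) = 7*3 - 2*(-2 + 3) = 21 - 2 = 19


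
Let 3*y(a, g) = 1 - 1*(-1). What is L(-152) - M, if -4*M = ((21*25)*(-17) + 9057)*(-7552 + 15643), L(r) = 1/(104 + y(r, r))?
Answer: 83838945/314 ≈ 2.6700e+5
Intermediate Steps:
y(a, g) = 2/3 (y(a, g) = (1 - 1*(-1))/3 = (1 + 1)/3 = (1/3)*2 = 2/3)
L(r) = 3/314 (L(r) = 1/(104 + 2/3) = 1/(314/3) = 3/314)
M = -267003 (M = -((21*25)*(-17) + 9057)*(-7552 + 15643)/4 = -(525*(-17) + 9057)*8091/4 = -(-8925 + 9057)*8091/4 = -33*8091 = -1/4*1068012 = -267003)
L(-152) - M = 3/314 - 1*(-267003) = 3/314 + 267003 = 83838945/314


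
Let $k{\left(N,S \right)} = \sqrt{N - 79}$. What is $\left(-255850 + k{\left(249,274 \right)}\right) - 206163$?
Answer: $-462013 + \sqrt{170} \approx -4.62 \cdot 10^{5}$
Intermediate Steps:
$k{\left(N,S \right)} = \sqrt{-79 + N}$
$\left(-255850 + k{\left(249,274 \right)}\right) - 206163 = \left(-255850 + \sqrt{-79 + 249}\right) - 206163 = \left(-255850 + \sqrt{170}\right) - 206163 = -462013 + \sqrt{170}$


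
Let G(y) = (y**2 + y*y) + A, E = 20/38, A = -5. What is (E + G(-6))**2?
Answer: 1646089/361 ≈ 4559.8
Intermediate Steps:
E = 10/19 (E = 20*(1/38) = 10/19 ≈ 0.52632)
G(y) = -5 + 2*y**2 (G(y) = (y**2 + y*y) - 5 = (y**2 + y**2) - 5 = 2*y**2 - 5 = -5 + 2*y**2)
(E + G(-6))**2 = (10/19 + (-5 + 2*(-6)**2))**2 = (10/19 + (-5 + 2*36))**2 = (10/19 + (-5 + 72))**2 = (10/19 + 67)**2 = (1283/19)**2 = 1646089/361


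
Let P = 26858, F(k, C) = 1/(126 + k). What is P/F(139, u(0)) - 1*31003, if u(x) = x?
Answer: 7086367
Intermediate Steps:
P/F(139, u(0)) - 1*31003 = 26858/(1/(126 + 139)) - 1*31003 = 26858/(1/265) - 31003 = 26858*265 - 31003 = 7117370 - 31003 = 7086367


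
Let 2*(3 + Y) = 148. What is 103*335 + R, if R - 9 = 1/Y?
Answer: 2450495/71 ≈ 34514.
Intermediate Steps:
Y = 71 (Y = -3 + (1/2)*148 = -3 + 74 = 71)
R = 640/71 (R = 9 + 1/71 = 640/71 ≈ 9.0141)
103*335 + R = 103*335 + 640/71 = 34505 + 640/71 = 2450495/71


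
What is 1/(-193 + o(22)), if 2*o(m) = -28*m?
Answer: -1/501 ≈ -0.0019960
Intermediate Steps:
o(m) = -14*m (o(m) = (-28*m)/2 = -14*m)
1/(-193 + o(22)) = 1/(-193 - 14*22) = 1/(-193 - 308) = 1/(-501) = -1/501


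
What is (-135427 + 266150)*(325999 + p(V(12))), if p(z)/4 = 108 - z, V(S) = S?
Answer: 42665764909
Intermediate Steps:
p(z) = 432 - 4*z (p(z) = 4*(108 - z) = 432 - 4*z)
(-135427 + 266150)*(325999 + p(V(12))) = (-135427 + 266150)*(325999 + (432 - 4*12)) = 130723*(325999 + (432 - 48)) = 130723*(325999 + 384) = 130723*326383 = 42665764909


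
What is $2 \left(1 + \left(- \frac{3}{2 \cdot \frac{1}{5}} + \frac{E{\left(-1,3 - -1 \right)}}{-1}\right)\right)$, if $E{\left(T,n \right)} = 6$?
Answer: $-25$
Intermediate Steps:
$2 \left(1 + \left(- \frac{3}{2 \cdot \frac{1}{5}} + \frac{E{\left(-1,3 - -1 \right)}}{-1}\right)\right) = 2 \left(1 + \left(- \frac{3}{2 \cdot \frac{1}{5}} + \frac{6}{-1}\right)\right) = 2 \left(1 + \left(- \frac{3}{2 \cdot \frac{1}{5}} + 6 \left(-1\right)\right)\right) = 2 \left(1 - \left(6 + \frac{3}{\frac{2}{5}}\right)\right) = 2 \left(1 - \frac{27}{2}\right) = 2 \left(- \frac{25}{2}\right) = -25$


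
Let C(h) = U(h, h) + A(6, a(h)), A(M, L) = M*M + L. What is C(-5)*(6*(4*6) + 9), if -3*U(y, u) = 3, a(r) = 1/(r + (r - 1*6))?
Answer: 85527/16 ≈ 5345.4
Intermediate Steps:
a(r) = 1/(-6 + 2*r) (a(r) = 1/(r + (r - 6)) = 1/(r + (-6 + r)) = 1/(-6 + 2*r))
A(M, L) = L + M**2 (A(M, L) = M**2 + L = L + M**2)
U(y, u) = -1 (U(y, u) = -1/3*3 = -1)
C(h) = 35 + 1/(2*(-3 + h)) (C(h) = -1 + (1/(2*(-3 + h)) + 6**2) = -1 + (1/(2*(-3 + h)) + 36) = -1 + (36 + 1/(2*(-3 + h))) = 35 + 1/(2*(-3 + h)))
C(-5)*(6*(4*6) + 9) = ((-209 + 70*(-5))/(2*(-3 - 5)))*(6*(4*6) + 9) = ((1/2)*(-209 - 350)/(-8))*(6*24 + 9) = ((1/2)*(-1/8)*(-559))*(144 + 9) = (559/16)*153 = 85527/16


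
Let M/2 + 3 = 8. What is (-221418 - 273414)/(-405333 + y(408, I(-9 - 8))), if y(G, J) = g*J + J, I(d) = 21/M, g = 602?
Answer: 1649440/1346889 ≈ 1.2246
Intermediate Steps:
M = 10 (M = -6 + 2*8 = -6 + 16 = 10)
I(d) = 21/10
y(G, J) = 603*J (y(G, J) = 602*J + J = 603*J)
(-221418 - 273414)/(-405333 + y(408, I(-9 - 8))) = (-221418 - 273414)/(-405333 + 603*(21/10)) = -494832/(-405333 + 12663/10) = -494832/(-4040667/10) = -494832*(-10/4040667) = 1649440/1346889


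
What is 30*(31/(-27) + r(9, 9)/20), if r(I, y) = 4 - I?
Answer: -755/18 ≈ -41.944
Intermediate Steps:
30*(31/(-27) + r(9, 9)/20) = 30*(31/(-27) + (4 - 1*9)/20) = 30*(31*(-1/27) + (4 - 9)*(1/20)) = 30*(-31/27 - 5*1/20) = 30*(-31/27 - 1/4) = 30*(-151/108) = -755/18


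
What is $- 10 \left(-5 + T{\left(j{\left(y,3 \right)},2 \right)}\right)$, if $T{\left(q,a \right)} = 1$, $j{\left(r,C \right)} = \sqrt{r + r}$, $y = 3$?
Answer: $40$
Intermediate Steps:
$j{\left(r,C \right)} = \sqrt{2} \sqrt{r}$ ($j{\left(r,C \right)} = \sqrt{2 r} = \sqrt{2} \sqrt{r}$)
$- 10 \left(-5 + T{\left(j{\left(y,3 \right)},2 \right)}\right) = - 10 \left(-5 + 1\right) = \left(-10\right) \left(-4\right) = 40$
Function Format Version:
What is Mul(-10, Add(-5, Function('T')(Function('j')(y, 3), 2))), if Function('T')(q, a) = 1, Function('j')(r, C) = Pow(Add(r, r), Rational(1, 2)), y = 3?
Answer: 40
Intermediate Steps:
Function('j')(r, C) = Mul(Pow(2, Rational(1, 2)), Pow(r, Rational(1, 2))) (Function('j')(r, C) = Pow(Mul(2, r), Rational(1, 2)) = Mul(Pow(2, Rational(1, 2)), Pow(r, Rational(1, 2))))
Mul(-10, Add(-5, Function('T')(Function('j')(y, 3), 2))) = Mul(-10, Add(-5, 1)) = Mul(-10, -4) = 40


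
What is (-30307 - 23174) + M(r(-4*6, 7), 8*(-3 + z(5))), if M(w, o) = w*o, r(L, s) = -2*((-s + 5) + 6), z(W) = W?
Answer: -53609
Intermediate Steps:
r(L, s) = -22 + 2*s (r(L, s) = -2*((5 - s) + 6) = -2*(11 - s) = -22 + 2*s)
M(w, o) = o*w
(-30307 - 23174) + M(r(-4*6, 7), 8*(-3 + z(5))) = (-30307 - 23174) + (8*(-3 + 5))*(-22 + 2*7) = -53481 + (8*2)*(-22 + 14) = -53481 + 16*(-8) = -53481 - 128 = -53609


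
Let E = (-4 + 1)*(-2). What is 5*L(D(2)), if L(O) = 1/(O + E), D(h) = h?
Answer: 5/8 ≈ 0.62500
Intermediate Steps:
E = 6 (E = -3*(-2) = 6)
L(O) = 1/(6 + O) (L(O) = 1/(O + 6) = 1/(6 + O))
5*L(D(2)) = 5/(6 + 2) = 5/8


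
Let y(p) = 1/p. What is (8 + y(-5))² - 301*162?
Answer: -1217529/25 ≈ -48701.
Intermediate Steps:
(8 + y(-5))² - 301*162 = (8 + 1/(-5))² - 301*162 = (8 - ⅕)² - 48762 = (39/5)² - 48762 = 1521/25 - 48762 = -1217529/25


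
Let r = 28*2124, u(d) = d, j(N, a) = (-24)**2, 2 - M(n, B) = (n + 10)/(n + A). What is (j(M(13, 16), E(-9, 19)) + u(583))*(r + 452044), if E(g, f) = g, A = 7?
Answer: 592847044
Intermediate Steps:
M(n, B) = 2 - (10 + n)/(7 + n) (M(n, B) = 2 - (n + 10)/(n + 7) = 2 - (10 + n)/(7 + n))
j(N, a) = 576
r = 59472
(j(M(13, 16), E(-9, 19)) + u(583))*(r + 452044) = (576 + 583)*(59472 + 452044) = 1159*511516 = 592847044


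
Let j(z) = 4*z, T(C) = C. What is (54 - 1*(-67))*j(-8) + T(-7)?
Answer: -3879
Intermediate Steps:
(54 - 1*(-67))*j(-8) + T(-7) = (54 - 1*(-67))*(4*(-8)) - 7 = (54 + 67)*(-32) - 7 = 121*(-32) - 7 = -3872 - 7 = -3879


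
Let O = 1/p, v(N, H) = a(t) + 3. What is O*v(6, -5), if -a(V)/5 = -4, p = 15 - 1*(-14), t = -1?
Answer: 23/29 ≈ 0.79310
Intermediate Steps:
p = 29 (p = 15 + 14 = 29)
a(V) = 20 (a(V) = -5*(-4) = 20)
v(N, H) = 23 (v(N, H) = 20 + 3 = 23)
O = 1/29 ≈ 0.034483
O*v(6, -5) = (1/29)*23 = 23/29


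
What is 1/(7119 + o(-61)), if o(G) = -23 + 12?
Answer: 1/7108 ≈ 0.00014069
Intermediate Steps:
o(G) = -11
1/(7119 + o(-61)) = 1/(7119 - 11) = 1/7108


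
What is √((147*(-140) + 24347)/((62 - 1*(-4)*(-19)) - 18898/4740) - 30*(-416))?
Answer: √22298468119770/42629 ≈ 110.77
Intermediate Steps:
√((147*(-140) + 24347)/((62 - 1*(-4)*(-19)) - 18898/4740) - 30*(-416)) = √((-20580 + 24347)/((62 + 4*(-19)) - 18898*1/4740) + 12480) = √(3767/((62 - 76) - 9449/2370) + 12480) = √(3767/(-14 - 9449/2370) + 12480) = √(3767/(-42629/2370) + 12480) = √(3767*(-2370/42629) + 12480) = √(-8927790/42629 + 12480) = √(523082130/42629) = √22298468119770/42629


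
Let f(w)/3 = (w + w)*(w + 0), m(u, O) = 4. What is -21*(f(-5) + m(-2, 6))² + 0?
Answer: -498036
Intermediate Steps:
f(w) = 6*w² (f(w) = 3*((w + w)*(w + 0)) = 3*((2*w)*w) = 3*(2*w²) = 6*w²)
-21*(f(-5) + m(-2, 6))² + 0 = -21*(6*(-5)² + 4)² + 0 = -21*(6*25 + 4)² + 0 = -21*(150 + 4)² + 0 = -21*154² + 0 = -21*23716 + 0 = -498036 + 0 = -498036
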